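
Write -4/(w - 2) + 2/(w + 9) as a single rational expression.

Common denominator (w - 2)(w + 9). Numerator: -4(w + 9) + 2(w - 2) = (-4w - 36) + (2w - 4) = -2w - 40
Result: (-2w - 40)/[(w - 2)(w + 9)]


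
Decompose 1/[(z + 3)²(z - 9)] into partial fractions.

Cover-up at z=9: C = 1/(9 + 3)² = 1/144. Cover-up at z=-3: B = 1/(-3 - 9) = -1/12. Comparing z² coeff: A = -C = -1/144
Result: (-1/144)/(z + 3) - (1/12)/(z + 3)² + (1/144)/(z - 9)


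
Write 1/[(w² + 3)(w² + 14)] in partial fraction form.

Coefficient matching gives α = γ = 0, β = 1/(14-3) = 1/11, δ = -β = -1/11
Result: (1/11)/(w² + 3) - (1/11)/(w² + 14)


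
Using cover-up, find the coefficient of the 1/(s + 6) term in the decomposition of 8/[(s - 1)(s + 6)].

Cover (s + 6), set s=-6: 8/((s - 1) at s=-6) = 8/(-7) = -8/7


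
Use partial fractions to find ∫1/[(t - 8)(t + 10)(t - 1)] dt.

Cover-up: A = 1/126, B = 1/198, C = -1/77. Decomposition: (1/126)/(t - 8) + (1/198)/(t + 10) - (1/77)/(t - 1). Integrate each term: (1/126) ln|(t - 8)| + (1/198) ln|(t + 10)| - (1/77) ln|(t - 1)| + C


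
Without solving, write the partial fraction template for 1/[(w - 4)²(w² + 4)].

Repeated linear + quadratic: P/(w - 4) + Q/(w - 4)² + (Rw + S)/(w² + 4)


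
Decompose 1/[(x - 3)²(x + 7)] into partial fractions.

Cover-up at x=-7: γ = 1/(-7 - 3)² = 1/100. Cover-up at x=3: β = 1/(3 + 7) = 1/10. Comparing x² coeff: α = -γ = -1/100
Result: (-1/100)/(x - 3) + (1/10)/(x - 3)² + (1/100)/(x + 7)


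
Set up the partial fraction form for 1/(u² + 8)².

Repeated quadratic factor: (Pu + Q)/(u² + 8) + (Ru + S)/(u² + 8)²


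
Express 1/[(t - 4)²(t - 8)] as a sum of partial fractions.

Cover-up at t=8: R = 1/(8 - 4)² = 1/16. Cover-up at t=4: Q = 1/(4 - 8) = -1/4. Comparing t² coeff: P = -R = -1/16
Result: (-1/16)/(t - 4) - (1/4)/(t - 4)² + (1/16)/(t - 8)


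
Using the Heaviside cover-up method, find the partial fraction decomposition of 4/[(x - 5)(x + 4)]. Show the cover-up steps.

Cover (x - 5): set x=5, get α = 4/(5 + 4) = 4/9. Cover (x + 4): set x=-4, get β = 4/(-4 - 5) = -4/9.
Result: (4/9)/(x - 5) - (4/9)/(x + 4)


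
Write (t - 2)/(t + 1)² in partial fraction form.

(t - 2) = A(t + 1) + B. At t = -1: B = 1·(-1) - 2 = -3. Coeff of t: A = 1
Result: 1/(t + 1) - 3/(t + 1)²


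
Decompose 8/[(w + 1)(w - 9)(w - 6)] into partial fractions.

Using cover-up method: α = 4/35, β = 4/15, γ = -8/21
Result: (4/35)/(w + 1) + (4/15)/(w - 9) - (8/21)/(w - 6)


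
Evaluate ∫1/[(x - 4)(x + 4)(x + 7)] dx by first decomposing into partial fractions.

Cover-up: P = 1/88, Q = -1/24, R = 1/33. Decomposition: (1/88)/(x - 4) - (1/24)/(x + 4) + (1/33)/(x + 7). Integrate each term: (1/88) ln|(x - 4)| - (1/24) ln|(x + 4)| + (1/33) ln|(x + 7)| + C


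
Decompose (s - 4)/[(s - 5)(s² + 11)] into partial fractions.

At s=5: P = (1·5 - 4)/(5² + 11) = 1/36. Q = -P = -1/36, R = 1 - 5·P = 31/36
Result: (1/36)/(s - 5) - ((1/36)s - 31/36)/(s² + 11)


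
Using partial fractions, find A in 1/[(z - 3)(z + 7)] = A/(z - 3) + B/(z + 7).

Cover-up at z = 3: A = 1/(3 + 7) = 1/10


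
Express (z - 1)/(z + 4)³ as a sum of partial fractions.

(z - 1) = P(z + 4)² + Q(z + 4) + R. At z = -4: R = 1·(-4) - 1 = -5. Coefficients: P = 0, Q = 1
Result: 1/(z + 4)² - 5/(z + 4)³


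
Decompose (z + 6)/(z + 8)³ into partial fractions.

(z + 6) = α(z + 8)² + β(z + 8) + γ. At z = -8: γ = 1·(-8) + 6 = -2. Coefficients: α = 0, β = 1
Result: 1/(z + 8)² - 2/(z + 8)³


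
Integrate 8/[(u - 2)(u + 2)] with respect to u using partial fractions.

Decompose: 8/[(u - 2)(u + 2)] = 2/(u - 2) - 2/(u + 2). Integrate each term: 2 ln|(u - 2)| - 2 ln|(u + 2)| + C


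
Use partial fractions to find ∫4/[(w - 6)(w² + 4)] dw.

Cover-up at w=6: α = 4/(6²+4) = 1/10. Coeff matching: β = -1/10, γ = -3/5. Decomposition: (1/10)/(w - 6) - ((1/10)w + 3/5)/(w² + 4). Integrate: linear → ln, quadratic → (1/2)ln + arctan: (1/10) ln|(w - 6)| - (1/20) ln(w² + 4) - (3/10) arctan(w/2) + C


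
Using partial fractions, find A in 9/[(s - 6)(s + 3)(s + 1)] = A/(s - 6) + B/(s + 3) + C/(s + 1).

Cover-up at s = 6: A = 9/[(6 + 3)(6 + 1)] = 9/[(9)(7)] = 9/63 = 1/7


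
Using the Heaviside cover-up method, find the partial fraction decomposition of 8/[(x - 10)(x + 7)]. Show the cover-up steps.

Cover (x - 10): set x=10, get A = 8/(10 + 7) = 8/17. Cover (x + 7): set x=-7, get B = 8/(-7 - 10) = -8/17.
Result: (8/17)/(x - 10) - (8/17)/(x + 7)


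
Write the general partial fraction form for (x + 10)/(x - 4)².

Repeated linear factor: α/(x - 4) + β/(x - 4)²


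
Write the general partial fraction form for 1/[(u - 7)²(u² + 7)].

Repeated linear + quadratic: α/(u - 7) + β/(u - 7)² + (γu + δ)/(u² + 7)


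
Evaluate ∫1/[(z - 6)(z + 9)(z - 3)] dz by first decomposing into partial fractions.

Cover-up: P = 1/45, Q = 1/180, R = -1/36. Decomposition: (1/45)/(z - 6) + (1/180)/(z + 9) - (1/36)/(z - 3). Integrate each term: (1/45) ln|(z - 6)| + (1/180) ln|(z + 9)| - (1/36) ln|(z - 3)| + C


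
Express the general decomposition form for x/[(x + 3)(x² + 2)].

Linear + irreducible quadratic: A/(x + 3) + (Bx + C)/(x² + 2)


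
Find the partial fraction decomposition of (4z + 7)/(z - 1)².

(4z + 7) = P(z - 1) + Q. At z = 1: Q = 4·1 + 7 = 11. Coeff of z: P = 4
Result: 4/(z - 1) + 11/(z - 1)²


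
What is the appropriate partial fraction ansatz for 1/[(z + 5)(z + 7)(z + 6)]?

Three distinct linear factors: A/(z + 5) + B/(z + 7) + C/(z + 6)


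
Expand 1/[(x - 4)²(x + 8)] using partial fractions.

Cover-up at x=-8: R = 1/(-8 - 4)² = 1/144. Cover-up at x=4: Q = 1/(4 + 8) = 1/12. Comparing x² coeff: P = -R = -1/144
Result: (-1/144)/(x - 4) + (1/12)/(x - 4)² + (1/144)/(x + 8)


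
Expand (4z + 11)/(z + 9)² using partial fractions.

(4z + 11) = α(z + 9) + β. At z = -9: β = 4·(-9) + 11 = -25. Coeff of z: α = 4
Result: 4/(z + 9) - 25/(z + 9)²


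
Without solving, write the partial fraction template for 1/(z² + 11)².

Repeated quadratic factor: (αz + β)/(z² + 11) + (γz + δ)/(z² + 11)²


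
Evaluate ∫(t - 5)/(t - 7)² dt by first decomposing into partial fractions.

Decompose: α = 1, β = 1·7 - 5 = 2, so (t - 5)/(t - 7)² = 1/(t - 7) + 2/(t - 7)². Integrate: ∫ α/(t - 7) dt = ln|(t - 7)|; ∫ β/(t - 7)² dt = -2/(t - 7). Sum: ln|(t - 7)| - 2/(t - 7) + C


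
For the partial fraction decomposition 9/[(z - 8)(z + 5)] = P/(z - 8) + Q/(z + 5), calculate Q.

Cover-up at z = -5: Q = 9/(-5 - 8) = -9/13


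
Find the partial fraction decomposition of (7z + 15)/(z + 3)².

(7z + 15) = A(z + 3) + B. At z = -3: B = 7·(-3) + 15 = -6. Coeff of z: A = 7
Result: 7/(z + 3) - 6/(z + 3)²


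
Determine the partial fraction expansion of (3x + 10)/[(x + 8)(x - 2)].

At x=-8: P = (3·(-8) + 10)/(-8 - 2) = 7/5. At x=2: Q = (3·2 + 10)/(2 + 8) = 8/5
Result: (7/5)/(x + 8) + (8/5)/(x - 2)


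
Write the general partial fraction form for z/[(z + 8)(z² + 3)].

Linear + irreducible quadratic: α/(z + 8) + (βz + γ)/(z² + 3)


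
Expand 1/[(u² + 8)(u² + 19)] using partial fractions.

Coefficient matching gives A = C = 0, B = 1/(19-8) = 1/11, D = -B = -1/11
Result: (1/11)/(u² + 8) - (1/11)/(u² + 19)


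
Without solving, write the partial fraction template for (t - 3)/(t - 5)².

Repeated linear factor: A/(t - 5) + B/(t - 5)²


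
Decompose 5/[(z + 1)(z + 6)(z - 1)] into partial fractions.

Using cover-up method: A = -1/2, B = 1/7, C = 5/14
Result: (-1/2)/(z + 1) + (1/7)/(z + 6) + (5/14)/(z - 1)


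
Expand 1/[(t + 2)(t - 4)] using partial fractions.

1/(t + 2)(t - 4) = A/(t + 2) + B/(t - 4). A = 1/(-2 - 4) = -1/6, B = 1/(4 + 2) = 1/6
Result: (-1/6)/(t + 2) + (1/6)/(t - 4)


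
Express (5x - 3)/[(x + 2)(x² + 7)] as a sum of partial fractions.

At x=-2: P = (5·(-2) - 3)/((-2)² + 7) = -13/11. Q = -P = 13/11, R = 5 - (-2)·P = 29/11
Result: (-13/11)/(x + 2) + ((13/11)x + 29/11)/(x² + 7)


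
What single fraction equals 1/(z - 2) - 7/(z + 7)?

Common denominator (z - 2)(z + 7). Numerator: 1(z + 7) - 7(z - 2) = (z + 7) - (7z - 14) = -6z + 21
Result: (-6z + 21)/[(z - 2)(z + 7)]


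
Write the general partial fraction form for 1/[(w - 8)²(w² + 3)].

Repeated linear + quadratic: α/(w - 8) + β/(w - 8)² + (γw + δ)/(w² + 3)


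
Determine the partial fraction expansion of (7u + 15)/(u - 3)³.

(7u + 15) = P(u - 3)² + Q(u - 3) + R. At u = 3: R = 7·3 + 15 = 36. Coefficients: P = 0, Q = 7
Result: 7/(u - 3)² + 36/(u - 3)³


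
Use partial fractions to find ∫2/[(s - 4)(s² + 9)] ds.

Cover-up at s=4: A = 2/(4²+9) = 2/25. Coeff matching: B = -2/25, C = -8/25. Decomposition: (2/25)/(s - 4) - ((2/25)s + 8/25)/(s² + 9). Integrate: linear → ln, quadratic → (1/2)ln + arctan: (2/25) ln|(s - 4)| - (1/25) ln(s² + 9) - (8/75) arctan(s/3) + C


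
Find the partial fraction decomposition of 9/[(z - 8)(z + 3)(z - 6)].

Using cover-up method: α = 9/22, β = 1/11, γ = -1/2
Result: (9/22)/(z - 8) + (1/11)/(z + 3) - (1/2)/(z - 6)


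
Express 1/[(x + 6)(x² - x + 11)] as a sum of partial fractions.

Cover-up at x = -6: P = 1/((-6)² - 1·(-6) + 11) = 1/53. Then Q = -P = -1/53, R = -P·(-1 - 6) = 7/53
Result: (1/53)/(x + 6) - ((1/53)x - 7/53)/(x² - x + 11)


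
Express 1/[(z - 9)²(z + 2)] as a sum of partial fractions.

Cover-up at z=-2: R = 1/(-2 - 9)² = 1/121. Cover-up at z=9: Q = 1/(9 + 2) = 1/11. Comparing z² coeff: P = -R = -1/121
Result: (-1/121)/(z - 9) + (1/11)/(z - 9)² + (1/121)/(z + 2)


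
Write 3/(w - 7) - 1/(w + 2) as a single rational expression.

Common denominator (w - 7)(w + 2). Numerator: 3(w + 2) - 1(w - 7) = (3w + 6) - (w - 7) = 2w + 13
Result: (2w + 13)/[(w - 7)(w + 2)]


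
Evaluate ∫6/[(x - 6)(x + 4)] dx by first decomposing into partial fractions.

Decompose: 6/[(x - 6)(x + 4)] = (3/5)/(x - 6) - (3/5)/(x + 4). Integrate each term: (3/5) ln|(x - 6)| - (3/5) ln|(x + 4)| + C


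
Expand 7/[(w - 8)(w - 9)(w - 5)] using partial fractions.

Using cover-up method: α = -7/3, β = 7/4, γ = 7/12
Result: (-7/3)/(w - 8) + (7/4)/(w - 9) + (7/12)/(w - 5)


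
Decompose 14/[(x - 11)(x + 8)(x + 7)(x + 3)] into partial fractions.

Using Heaviside cover-up: (1/342)/(x - 11) - (14/95)/(x + 8) + (7/36)/(x + 7) - (1/20)/(x + 3)


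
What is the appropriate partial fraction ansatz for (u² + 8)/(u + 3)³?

Repeated linear factor (power 3): A/(u + 3) + B/(u + 3)² + C/(u + 3)³


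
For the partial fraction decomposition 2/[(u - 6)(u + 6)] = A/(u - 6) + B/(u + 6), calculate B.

Cover-up at u = -6: B = 2/(-6 - 6) = -2/12 = -1/6


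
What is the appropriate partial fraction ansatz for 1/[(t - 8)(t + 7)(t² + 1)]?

Two linear + quadratic: A/(t - 8) + B/(t + 7) + (Ct + D)/(t² + 1)


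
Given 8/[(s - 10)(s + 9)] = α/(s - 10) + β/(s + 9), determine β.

Cover-up at s = -9: β = 8/(-9 - 10) = -8/19


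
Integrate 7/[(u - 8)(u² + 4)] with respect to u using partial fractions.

Cover-up at u=8: P = 7/(8²+4) = 7/68. Coeff matching: Q = -7/68, R = -14/17. Decomposition: (7/68)/(u - 8) - ((7/68)u + 14/17)/(u² + 4). Integrate: linear → ln, quadratic → (1/2)ln + arctan: (7/68) ln|(u - 8)| - (7/136) ln(u² + 4) - (7/17) arctan(u/2) + C


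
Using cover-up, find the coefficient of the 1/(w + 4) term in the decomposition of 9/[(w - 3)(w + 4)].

Cover (w + 4), set w=-4: 9/((w - 3) at w=-4) = 9/(-7) = -9/7


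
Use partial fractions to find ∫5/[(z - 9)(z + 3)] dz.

Decompose: 5/[(z - 9)(z + 3)] = (5/12)/(z - 9) - (5/12)/(z + 3). Integrate each term: (5/12) ln|(z - 9)| - (5/12) ln|(z + 3)| + C


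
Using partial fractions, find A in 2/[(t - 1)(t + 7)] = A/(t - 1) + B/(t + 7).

Cover-up at t = 1: A = 2/(1 + 7) = 2/8 = 1/4


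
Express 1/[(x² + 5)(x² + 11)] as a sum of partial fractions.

Coefficient matching gives α = γ = 0, β = 1/(11-5) = 1/6, δ = -β = -1/6
Result: (1/6)/(x² + 5) - (1/6)/(x² + 11)


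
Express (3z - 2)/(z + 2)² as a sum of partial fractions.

(3z - 2) = α(z + 2) + β. At z = -2: β = 3·(-2) - 2 = -8. Coeff of z: α = 3
Result: 3/(z + 2) - 8/(z + 2)²


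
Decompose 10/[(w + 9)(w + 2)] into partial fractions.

10/(w + 9)(w + 2) = α/(w + 9) + β/(w + 2). α = 10/(-9 + 2) = -10/7, β = 10/(-2 + 9) = 10/7
Result: (-10/7)/(w + 9) + (10/7)/(w + 2)


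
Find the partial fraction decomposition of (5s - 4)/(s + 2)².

(5s - 4) = P(s + 2) + Q. At s = -2: Q = 5·(-2) - 4 = -14. Coeff of s: P = 5
Result: 5/(s + 2) - 14/(s + 2)²


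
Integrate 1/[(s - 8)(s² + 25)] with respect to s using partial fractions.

Cover-up at s=8: α = 1/(8²+25) = 1/89. Coeff matching: β = -1/89, γ = -8/89. Decomposition: (1/89)/(s - 8) - ((1/89)s + 8/89)/(s² + 25). Integrate: linear → ln, quadratic → (1/2)ln + arctan: (1/89) ln|(s - 8)| - (1/178) ln(s² + 25) - (8/445) arctan(s/5) + C


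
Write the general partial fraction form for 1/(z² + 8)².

Repeated quadratic factor: (αz + β)/(z² + 8) + (γz + δ)/(z² + 8)²


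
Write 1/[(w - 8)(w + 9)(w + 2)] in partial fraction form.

Using cover-up method: P = 1/170, Q = 1/119, R = -1/70
Result: (1/170)/(w - 8) + (1/119)/(w + 9) - (1/70)/(w + 2)


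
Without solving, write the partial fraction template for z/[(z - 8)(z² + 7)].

Linear + irreducible quadratic: P/(z - 8) + (Qz + R)/(z² + 7)


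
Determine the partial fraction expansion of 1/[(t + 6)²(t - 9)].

Cover-up at t=9: C = 1/(9 + 6)² = 1/225. Cover-up at t=-6: B = 1/(-6 - 9) = -1/15. Comparing t² coeff: A = -C = -1/225
Result: (-1/225)/(t + 6) - (1/15)/(t + 6)² + (1/225)/(t - 9)


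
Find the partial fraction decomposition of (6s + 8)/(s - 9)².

(6s + 8) = α(s - 9) + β. At s = 9: β = 6·9 + 8 = 62. Coeff of s: α = 6
Result: 6/(s - 9) + 62/(s - 9)²


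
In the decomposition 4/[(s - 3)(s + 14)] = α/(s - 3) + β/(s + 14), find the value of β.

Cover-up at s = -14: β = 4/(-14 - 3) = -4/17


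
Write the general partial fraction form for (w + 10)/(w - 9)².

Repeated linear factor: A/(w - 9) + B/(w - 9)²


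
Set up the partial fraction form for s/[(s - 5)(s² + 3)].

Linear + irreducible quadratic: α/(s - 5) + (βs + γ)/(s² + 3)


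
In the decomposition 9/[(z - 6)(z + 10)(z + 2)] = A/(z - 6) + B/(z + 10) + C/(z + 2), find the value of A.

Cover-up at z = 6: A = 9/[(6 + 10)(6 + 2)] = 9/[(16)(8)] = 9/128


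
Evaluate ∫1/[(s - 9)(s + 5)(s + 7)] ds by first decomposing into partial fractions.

Cover-up: P = 1/224, Q = -1/28, R = 1/32. Decomposition: (1/224)/(s - 9) - (1/28)/(s + 5) + (1/32)/(s + 7). Integrate each term: (1/224) ln|(s - 9)| - (1/28) ln|(s + 5)| + (1/32) ln|(s + 7)| + C


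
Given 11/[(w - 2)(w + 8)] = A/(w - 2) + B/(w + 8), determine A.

Cover-up at w = 2: A = 11/(2 + 8) = 11/10


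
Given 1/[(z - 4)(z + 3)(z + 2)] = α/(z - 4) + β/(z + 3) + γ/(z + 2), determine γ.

Cover-up at z = -2: γ = 1/[(-2 - 4)(-2 + 3)] = 1/[(-6)(1)] = -1/6


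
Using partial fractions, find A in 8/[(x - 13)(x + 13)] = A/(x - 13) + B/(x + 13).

Cover-up at x = 13: A = 8/(13 + 13) = 8/26 = 4/13


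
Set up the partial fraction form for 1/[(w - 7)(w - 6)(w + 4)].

Three distinct linear factors: A/(w - 7) + B/(w - 6) + C/(w + 4)


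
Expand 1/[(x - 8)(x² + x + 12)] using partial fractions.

Cover-up at x = 8: A = 1/(8² + 1·8 + 12) = 1/84. Then B = -A = -1/84, C = -A·(1 + 8) = -3/28
Result: (1/84)/(x - 8) - ((1/84)x + 3/28)/(x² + x + 12)


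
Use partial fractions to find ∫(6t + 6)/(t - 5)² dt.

Decompose: A = 6, B = 6·5 + 6 = 36, so (6t + 6)/(t - 5)² = 6/(t - 5) + 36/(t - 5)². Integrate: ∫ A/(t - 5) dt = 6 ln|(t - 5)|; ∫ B/(t - 5)² dt = -36/(t - 5). Sum: 6 ln|(t - 5)| - 36/(t - 5) + C


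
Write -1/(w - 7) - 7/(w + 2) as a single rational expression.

Common denominator (w - 7)(w + 2). Numerator: -1(w + 2) - 7(w - 7) = (-w - 2) - (7w - 49) = -8w + 47
Result: (-8w + 47)/[(w - 7)(w + 2)]


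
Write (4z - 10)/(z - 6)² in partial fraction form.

(4z - 10) = α(z - 6) + β. At z = 6: β = 4·6 - 10 = 14. Coeff of z: α = 4
Result: 4/(z - 6) + 14/(z - 6)²


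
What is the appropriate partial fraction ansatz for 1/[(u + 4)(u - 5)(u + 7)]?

Three distinct linear factors: A/(u + 4) + B/(u - 5) + C/(u + 7)


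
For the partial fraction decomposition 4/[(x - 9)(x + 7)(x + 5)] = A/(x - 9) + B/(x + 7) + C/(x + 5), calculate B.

Cover-up at x = -7: B = 4/[(-7 - 9)(-7 + 5)] = 4/[(-16)(-2)] = 4/32 = 1/8


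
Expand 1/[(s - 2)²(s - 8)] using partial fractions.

Cover-up at s=8: R = 1/(8 - 2)² = 1/36. Cover-up at s=2: Q = 1/(2 - 8) = -1/6. Comparing s² coeff: P = -R = -1/36
Result: (-1/36)/(s - 2) - (1/6)/(s - 2)² + (1/36)/(s - 8)


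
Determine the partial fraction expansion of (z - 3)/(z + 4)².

(z - 3) = P(z + 4) + Q. At z = -4: Q = 1·(-4) - 3 = -7. Coeff of z: P = 1
Result: 1/(z + 4) - 7/(z + 4)²


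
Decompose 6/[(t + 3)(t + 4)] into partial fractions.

6/(t + 3)(t + 4) = A/(t + 3) + B/(t + 4). A = 6/(-3 + 4) = 6, B = 6/(-4 + 3) = -6
Result: 6/(t + 3) - 6/(t + 4)


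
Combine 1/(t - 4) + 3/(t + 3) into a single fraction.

Common denominator (t - 4)(t + 3). Numerator: 1(t + 3) + 3(t - 4) = (t + 3) + (3t - 12) = 4t - 9
Result: (4t - 9)/[(t - 4)(t + 3)]


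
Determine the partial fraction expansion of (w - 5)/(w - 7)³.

(w - 5) = P(w - 7)² + Q(w - 7) + R. At w = 7: R = 1·7 - 5 = 2. Coefficients: P = 0, Q = 1
Result: 1/(w - 7)² + 2/(w - 7)³


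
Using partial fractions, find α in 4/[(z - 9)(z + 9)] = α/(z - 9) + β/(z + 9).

Cover-up at z = 9: α = 4/(9 + 9) = 4/18 = 2/9


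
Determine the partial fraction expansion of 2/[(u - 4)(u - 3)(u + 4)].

Using cover-up method: A = 1/4, B = -2/7, C = 1/28
Result: (1/4)/(u - 4) - (2/7)/(u - 3) + (1/28)/(u + 4)


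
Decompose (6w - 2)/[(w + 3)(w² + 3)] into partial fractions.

At w=-3: P = (6·(-3) - 2)/((-3)² + 3) = -5/3. Q = -P = 5/3, R = 6 - (-3)·P = 1
Result: (-5/3)/(w + 3) + ((5/3)w + 1)/(w² + 3)


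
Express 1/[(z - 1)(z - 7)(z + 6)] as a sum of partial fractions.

Using cover-up method: P = -1/42, Q = 1/78, R = 1/91
Result: (-1/42)/(z - 1) + (1/78)/(z - 7) + (1/91)/(z + 6)


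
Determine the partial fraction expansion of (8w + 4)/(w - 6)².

(8w + 4) = α(w - 6) + β. At w = 6: β = 8·6 + 4 = 52. Coeff of w: α = 8
Result: 8/(w - 6) + 52/(w - 6)²


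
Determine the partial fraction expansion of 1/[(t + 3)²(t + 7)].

Cover-up at t=-7: R = 1/(-7 + 3)² = 1/16. Cover-up at t=-3: Q = 1/(-3 + 7) = 1/4. Comparing t² coeff: P = -R = -1/16
Result: (-1/16)/(t + 3) + (1/4)/(t + 3)² + (1/16)/(t + 7)


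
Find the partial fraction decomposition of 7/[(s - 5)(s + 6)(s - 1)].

Using cover-up method: α = 7/44, β = 1/11, γ = -1/4
Result: (7/44)/(s - 5) + (1/11)/(s + 6) - (1/4)/(s - 1)


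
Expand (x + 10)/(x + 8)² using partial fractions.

(x + 10) = A(x + 8) + B. At x = -8: B = 1·(-8) + 10 = 2. Coeff of x: A = 1
Result: 1/(x + 8) + 2/(x + 8)²


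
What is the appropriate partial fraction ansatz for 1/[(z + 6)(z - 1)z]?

Three distinct linear factors: α/(z + 6) + β/(z - 1) + γ/z


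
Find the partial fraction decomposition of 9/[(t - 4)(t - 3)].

9/(t - 4)(t - 3) = P/(t - 4) + Q/(t - 3). P = 9/(4 - 3) = 9, Q = 9/(3 - 4) = -9
Result: 9/(t - 4) - 9/(t - 3)


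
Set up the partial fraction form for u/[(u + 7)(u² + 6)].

Linear + irreducible quadratic: A/(u + 7) + (Bu + C)/(u² + 6)


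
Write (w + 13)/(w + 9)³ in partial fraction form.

(w + 13) = α(w + 9)² + β(w + 9) + γ. At w = -9: γ = 1·(-9) + 13 = 4. Coefficients: α = 0, β = 1
Result: 1/(w + 9)² + 4/(w + 9)³


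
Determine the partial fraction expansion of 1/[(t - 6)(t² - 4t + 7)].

Cover-up at t = 6: α = 1/(6² - 4·6 + 7) = 1/19. Then β = -α = -1/19, γ = -α·(-4 + 6) = -2/19
Result: (1/19)/(t - 6) - ((1/19)t + 2/19)/(t² - 4t + 7)


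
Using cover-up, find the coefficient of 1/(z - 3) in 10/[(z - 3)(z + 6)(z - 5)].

Cover (z - 3), set z=3: 10/[(3 + 6)(3 - 5)] = -5/9


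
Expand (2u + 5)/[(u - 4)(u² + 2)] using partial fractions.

At u=4: A = (2·4 + 5)/(4² + 2) = 13/18. B = -A = -13/18, C = 2 - 4·A = -8/9
Result: (13/18)/(u - 4) - ((13/18)u + 8/9)/(u² + 2)


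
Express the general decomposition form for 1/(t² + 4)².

Repeated quadratic factor: (At + B)/(t² + 4) + (Ct + D)/(t² + 4)²


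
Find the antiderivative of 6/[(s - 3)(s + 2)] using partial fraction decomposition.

Decompose: 6/[(s - 3)(s + 2)] = (6/5)/(s - 3) - (6/5)/(s + 2). Integrate each term: (6/5) ln|(s - 3)| - (6/5) ln|(s + 2)| + C


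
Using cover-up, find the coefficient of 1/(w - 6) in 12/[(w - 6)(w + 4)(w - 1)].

Cover (w - 6), set w=6: 12/[(6 + 4)(6 - 1)] = 6/25


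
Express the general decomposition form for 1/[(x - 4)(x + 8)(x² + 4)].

Two linear + quadratic: P/(x - 4) + Q/(x + 8) + (Rx + S)/(x² + 4)


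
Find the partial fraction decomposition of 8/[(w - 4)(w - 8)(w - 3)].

Using cover-up method: α = -2, β = 2/5, γ = 8/5
Result: -2/(w - 4) + (2/5)/(w - 8) + (8/5)/(w - 3)


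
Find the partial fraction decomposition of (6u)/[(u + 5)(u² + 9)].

At u=-5: A = (6·(-5) + 0)/((-5)² + 9) = -15/17. B = -A = 15/17, C = 6 - (-5)·A = 27/17
Result: (-15/17)/(u + 5) + ((15/17)u + 27/17)/(u² + 9)


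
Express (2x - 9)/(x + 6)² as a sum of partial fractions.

(2x - 9) = P(x + 6) + Q. At x = -6: Q = 2·(-6) - 9 = -21. Coeff of x: P = 2
Result: 2/(x + 6) - 21/(x + 6)²


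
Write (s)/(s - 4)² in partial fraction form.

(s) = A(s - 4) + B. At s = 4: B = 1·4 + 0 = 4. Coeff of s: A = 1
Result: 1/(s - 4) + 4/(s - 4)²


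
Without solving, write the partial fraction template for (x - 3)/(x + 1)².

Repeated linear factor: P/(x + 1) + Q/(x + 1)²


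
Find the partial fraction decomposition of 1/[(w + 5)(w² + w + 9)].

Cover-up at w = -5: A = 1/((-5)² + 1·(-5) + 9) = 1/29. Then B = -A = -1/29, C = -A·(1 - 5) = 4/29
Result: (1/29)/(w + 5) - ((1/29)w - 4/29)/(w² + w + 9)


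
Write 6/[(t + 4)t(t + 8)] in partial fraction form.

Using cover-up method: α = -3/8, β = 3/16, γ = 3/16
Result: (-3/8)/(t + 4) + (3/16)/t + (3/16)/(t + 8)


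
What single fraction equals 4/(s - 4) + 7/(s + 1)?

Common denominator (s - 4)(s + 1). Numerator: 4(s + 1) + 7(s - 4) = (4s + 4) + (7s - 28) = 11s - 24
Result: (11s - 24)/[(s - 4)(s + 1)]


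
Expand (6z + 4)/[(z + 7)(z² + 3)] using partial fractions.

At z=-7: α = (6·(-7) + 4)/((-7)² + 3) = -19/26. β = -α = 19/26, γ = 6 - (-7)·α = 23/26
Result: (-19/26)/(z + 7) + ((19/26)z + 23/26)/(z² + 3)


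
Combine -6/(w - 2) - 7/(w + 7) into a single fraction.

Common denominator (w - 2)(w + 7). Numerator: -6(w + 7) - 7(w - 2) = (-6w - 42) - (7w - 14) = -13w - 28
Result: (-13w - 28)/[(w - 2)(w + 7)]


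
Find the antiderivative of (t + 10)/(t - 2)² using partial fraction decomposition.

Decompose: A = 1, B = 1·2 + 10 = 12, so (t + 10)/(t - 2)² = 1/(t - 2) + 12/(t - 2)². Integrate: ∫ A/(t - 2) dt = ln|(t - 2)|; ∫ B/(t - 2)² dt = -12/(t - 2). Sum: ln|(t - 2)| - 12/(t - 2) + C


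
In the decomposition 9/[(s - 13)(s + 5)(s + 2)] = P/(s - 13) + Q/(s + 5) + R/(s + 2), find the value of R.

Cover-up at s = -2: R = 9/[(-2 - 13)(-2 + 5)] = 9/[(-15)(3)] = -9/45 = -1/5


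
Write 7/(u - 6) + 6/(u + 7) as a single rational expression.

Common denominator (u - 6)(u + 7). Numerator: 7(u + 7) + 6(u - 6) = (7u + 49) + (6u - 36) = 13u + 13
Result: (13u + 13)/[(u - 6)(u + 7)]


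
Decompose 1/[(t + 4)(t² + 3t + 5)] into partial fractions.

Cover-up at t = -4: α = 1/((-4)² + 3·(-4) + 5) = 1/9. Then β = -α = -1/9, γ = -α·(3 - 4) = 1/9
Result: (1/9)/(t + 4) - ((1/9)t - 1/9)/(t² + 3t + 5)


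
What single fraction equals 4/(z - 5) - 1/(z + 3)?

Common denominator (z - 5)(z + 3). Numerator: 4(z + 3) - 1(z - 5) = (4z + 12) - (z - 5) = 3z + 17
Result: (3z + 17)/[(z - 5)(z + 3)]


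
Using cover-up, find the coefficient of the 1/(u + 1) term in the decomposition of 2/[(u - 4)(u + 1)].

Cover (u + 1), set u=-1: 2/((u - 4) at u=-1) = 2/(-5) = -2/5


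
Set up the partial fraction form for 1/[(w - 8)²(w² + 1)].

Repeated linear + quadratic: α/(w - 8) + β/(w - 8)² + (γw + δ)/(w² + 1)


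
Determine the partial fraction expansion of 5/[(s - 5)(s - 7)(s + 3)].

Using cover-up method: α = -5/16, β = 1/4, γ = 1/16
Result: (-5/16)/(s - 5) + (1/4)/(s - 7) + (1/16)/(s + 3)


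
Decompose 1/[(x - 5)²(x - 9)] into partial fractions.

Cover-up at x=9: γ = 1/(9 - 5)² = 1/16. Cover-up at x=5: β = 1/(5 - 9) = -1/4. Comparing x² coeff: α = -γ = -1/16
Result: (-1/16)/(x - 5) - (1/4)/(x - 5)² + (1/16)/(x - 9)


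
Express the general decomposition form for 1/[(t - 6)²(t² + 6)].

Repeated linear + quadratic: α/(t - 6) + β/(t - 6)² + (γt + δ)/(t² + 6)


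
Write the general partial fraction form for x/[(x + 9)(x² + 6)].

Linear + irreducible quadratic: α/(x + 9) + (βx + γ)/(x² + 6)


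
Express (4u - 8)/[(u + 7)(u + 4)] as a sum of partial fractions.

At u=-7: α = (4·(-7) - 8)/(-7 + 4) = 12. At u=-4: β = (4·(-4) - 8)/(-4 + 7) = -8
Result: 12/(u + 7) - 8/(u + 4)


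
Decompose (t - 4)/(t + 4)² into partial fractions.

(t - 4) = α(t + 4) + β. At t = -4: β = 1·(-4) - 4 = -8. Coeff of t: α = 1
Result: 1/(t + 4) - 8/(t + 4)²


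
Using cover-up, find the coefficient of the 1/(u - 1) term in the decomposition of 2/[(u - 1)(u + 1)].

Cover (u - 1), set u=1: 2/((u + 1) at u=1) = 2/(2) = 1


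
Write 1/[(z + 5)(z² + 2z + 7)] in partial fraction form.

Cover-up at z = -5: A = 1/((-5)² + 2·(-5) + 7) = 1/22. Then B = -A = -1/22, C = -A·(2 - 5) = 3/22
Result: (1/22)/(z + 5) - ((1/22)z - 3/22)/(z² + 2z + 7)


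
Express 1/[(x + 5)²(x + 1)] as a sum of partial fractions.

Cover-up at x=-1: R = 1/(-1 + 5)² = 1/16. Cover-up at x=-5: Q = 1/(-5 + 1) = -1/4. Comparing x² coeff: P = -R = -1/16
Result: (-1/16)/(x + 5) - (1/4)/(x + 5)² + (1/16)/(x + 1)


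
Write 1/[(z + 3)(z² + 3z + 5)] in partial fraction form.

Cover-up at z = -3: α = 1/((-3)² + 3·(-3) + 5) = 1/5. Then β = -α = -1/5, γ = -α·(3 - 3) = 0
Result: (1/5)/(z + 3) - ((1/5)z)/(z² + 3z + 5)


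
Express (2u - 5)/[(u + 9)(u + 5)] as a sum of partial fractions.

At u=-9: P = (2·(-9) - 5)/(-9 + 5) = 23/4. At u=-5: Q = (2·(-5) - 5)/(-5 + 9) = -15/4
Result: (23/4)/(u + 9) - (15/4)/(u + 5)


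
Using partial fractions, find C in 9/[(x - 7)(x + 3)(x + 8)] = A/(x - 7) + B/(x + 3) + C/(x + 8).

Cover-up at x = -8: C = 9/[(-8 - 7)(-8 + 3)] = 9/[(-15)(-5)] = 9/75 = 3/25


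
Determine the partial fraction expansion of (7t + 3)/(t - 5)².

(7t + 3) = A(t - 5) + B. At t = 5: B = 7·5 + 3 = 38. Coeff of t: A = 7
Result: 7/(t - 5) + 38/(t - 5)²


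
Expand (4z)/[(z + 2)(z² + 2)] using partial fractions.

At z=-2: α = (4·(-2) + 0)/((-2)² + 2) = -4/3. β = -α = 4/3, γ = 4 - (-2)·α = 4/3
Result: (-4/3)/(z + 2) + ((4/3)z + 4/3)/(z² + 2)


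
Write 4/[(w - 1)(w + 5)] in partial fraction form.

4/(w - 1)(w + 5) = α/(w - 1) + β/(w + 5). α = 4/(1 + 5) = 2/3, β = 4/(-5 - 1) = -2/3
Result: (2/3)/(w - 1) - (2/3)/(w + 5)


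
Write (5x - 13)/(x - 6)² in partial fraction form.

(5x - 13) = P(x - 6) + Q. At x = 6: Q = 5·6 - 13 = 17. Coeff of x: P = 5
Result: 5/(x - 6) + 17/(x - 6)²


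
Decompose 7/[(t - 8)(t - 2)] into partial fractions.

7/(t - 8)(t - 2) = P/(t - 8) + Q/(t - 2). P = 7/(8 - 2) = 7/6, Q = 7/(2 - 8) = -7/6
Result: (7/6)/(t - 8) - (7/6)/(t - 2)


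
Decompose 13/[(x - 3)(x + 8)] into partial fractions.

13/(x - 3)(x + 8) = A/(x - 3) + B/(x + 8). A = 13/(3 + 8) = 13/11, B = 13/(-8 - 3) = -13/11
Result: (13/11)/(x - 3) - (13/11)/(x + 8)


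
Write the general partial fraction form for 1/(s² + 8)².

Repeated quadratic factor: (Ps + Q)/(s² + 8) + (Rs + S)/(s² + 8)²


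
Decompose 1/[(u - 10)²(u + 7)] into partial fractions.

Cover-up at u=-7: C = 1/(-7 - 10)² = 1/289. Cover-up at u=10: B = 1/(10 + 7) = 1/17. Comparing u² coeff: A = -C = -1/289
Result: (-1/289)/(u - 10) + (1/17)/(u - 10)² + (1/289)/(u + 7)


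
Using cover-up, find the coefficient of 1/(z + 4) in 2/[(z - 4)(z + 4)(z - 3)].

Cover (z + 4), set z=-4: 2/[(-4 - 4)(-4 - 3)] = 1/28


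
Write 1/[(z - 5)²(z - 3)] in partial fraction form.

Cover-up at z=3: R = 1/(3 - 5)² = 1/4. Cover-up at z=5: Q = 1/(5 - 3) = 1/2. Comparing z² coeff: P = -R = -1/4
Result: (-1/4)/(z - 5) + (1/2)/(z - 5)² + (1/4)/(z - 3)


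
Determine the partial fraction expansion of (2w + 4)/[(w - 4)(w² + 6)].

At w=4: A = (2·4 + 4)/(4² + 6) = 6/11. B = -A = -6/11, C = 2 - 4·A = -2/11
Result: (6/11)/(w - 4) - ((6/11)w + 2/11)/(w² + 6)


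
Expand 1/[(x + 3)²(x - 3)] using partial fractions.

Cover-up at x=3: R = 1/(3 + 3)² = 1/36. Cover-up at x=-3: Q = 1/(-3 - 3) = -1/6. Comparing x² coeff: P = -R = -1/36
Result: (-1/36)/(x + 3) - (1/6)/(x + 3)² + (1/36)/(x - 3)


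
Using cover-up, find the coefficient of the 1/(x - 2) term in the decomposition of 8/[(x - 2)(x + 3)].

Cover (x - 2), set x=2: 8/((x + 3) at x=2) = 8/(5) = 8/5


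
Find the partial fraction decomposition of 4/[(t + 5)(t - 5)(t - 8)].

Using cover-up method: α = 2/65, β = -2/15, γ = 4/39
Result: (2/65)/(t + 5) - (2/15)/(t - 5) + (4/39)/(t - 8)


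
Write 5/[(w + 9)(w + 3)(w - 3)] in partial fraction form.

Using cover-up method: A = 5/72, B = -5/36, C = 5/72
Result: (5/72)/(w + 9) - (5/36)/(w + 3) + (5/72)/(w - 3)


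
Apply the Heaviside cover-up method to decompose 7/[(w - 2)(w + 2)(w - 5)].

Cover (w - 2), w=2: α = 7/[(2 + 2)(2 - 5)] = -7/12. Cover (w + 2), w=-2: β = 7/[(-2 - 2)(-2 - 5)] = 1/4. Cover (w - 5), w=5: γ = 7/[(5 - 2)(5 + 2)] = 1/3.
Result: (-7/12)/(w - 2) + (1/4)/(w + 2) + (1/3)/(w - 5)


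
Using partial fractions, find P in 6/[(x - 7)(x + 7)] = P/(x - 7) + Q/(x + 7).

Cover-up at x = 7: P = 6/(7 + 7) = 6/14 = 3/7


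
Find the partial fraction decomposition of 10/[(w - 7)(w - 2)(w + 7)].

Using cover-up method: P = 1/7, Q = -2/9, R = 5/63
Result: (1/7)/(w - 7) - (2/9)/(w - 2) + (5/63)/(w + 7)


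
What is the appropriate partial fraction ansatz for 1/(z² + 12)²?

Repeated quadratic factor: (Az + B)/(z² + 12) + (Cz + D)/(z² + 12)²


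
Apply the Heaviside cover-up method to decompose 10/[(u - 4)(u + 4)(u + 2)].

Cover (u - 4), u=4: P = 10/[(4 + 4)(4 + 2)] = 5/24. Cover (u + 4), u=-4: Q = 10/[(-4 - 4)(-4 + 2)] = 5/8. Cover (u + 2), u=-2: R = 10/[(-2 - 4)(-2 + 4)] = -5/6.
Result: (5/24)/(u - 4) + (5/8)/(u + 4) - (5/6)/(u + 2)


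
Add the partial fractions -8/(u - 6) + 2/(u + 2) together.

Common denominator (u - 6)(u + 2). Numerator: -8(u + 2) + 2(u - 6) = (-8u - 16) + (2u - 12) = -6u - 28
Result: (-6u - 28)/[(u - 6)(u + 2)]


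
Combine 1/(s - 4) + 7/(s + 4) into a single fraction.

Common denominator (s - 4)(s + 4). Numerator: 1(s + 4) + 7(s - 4) = (s + 4) + (7s - 28) = 8s - 24
Result: (8s - 24)/[(s - 4)(s + 4)]


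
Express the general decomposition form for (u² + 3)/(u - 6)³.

Repeated linear factor (power 3): P/(u - 6) + Q/(u - 6)² + R/(u - 6)³


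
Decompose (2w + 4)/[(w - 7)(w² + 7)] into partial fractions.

At w=7: A = (2·7 + 4)/(7² + 7) = 9/28. B = -A = -9/28, C = 2 - 7·A = -1/4
Result: (9/28)/(w - 7) - ((9/28)w + 1/4)/(w² + 7)


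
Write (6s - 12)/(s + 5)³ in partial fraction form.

(6s - 12) = α(s + 5)² + β(s + 5) + γ. At s = -5: γ = 6·(-5) - 12 = -42. Coefficients: α = 0, β = 6
Result: 6/(s + 5)² - 42/(s + 5)³


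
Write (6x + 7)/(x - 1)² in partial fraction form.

(6x + 7) = A(x - 1) + B. At x = 1: B = 6·1 + 7 = 13. Coeff of x: A = 6
Result: 6/(x - 1) + 13/(x - 1)²


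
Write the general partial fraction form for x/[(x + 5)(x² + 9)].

Linear + irreducible quadratic: P/(x + 5) + (Qx + R)/(x² + 9)


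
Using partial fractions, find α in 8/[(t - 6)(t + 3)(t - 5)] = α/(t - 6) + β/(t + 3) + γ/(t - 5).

Cover-up at t = 6: α = 8/[(6 + 3)(6 - 5)] = 8/[(9)(1)] = 8/9


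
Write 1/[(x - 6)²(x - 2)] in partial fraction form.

Cover-up at x=2: R = 1/(2 - 6)² = 1/16. Cover-up at x=6: Q = 1/(6 - 2) = 1/4. Comparing x² coeff: P = -R = -1/16
Result: (-1/16)/(x - 6) + (1/4)/(x - 6)² + (1/16)/(x - 2)


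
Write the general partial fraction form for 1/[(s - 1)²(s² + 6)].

Repeated linear + quadratic: A/(s - 1) + B/(s - 1)² + (Cs + D)/(s² + 6)


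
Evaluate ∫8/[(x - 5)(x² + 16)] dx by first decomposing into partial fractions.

Cover-up at x=5: A = 8/(5²+16) = 8/41. Coeff matching: B = -8/41, C = -40/41. Decomposition: (8/41)/(x - 5) - ((8/41)x + 40/41)/(x² + 16). Integrate: linear → ln, quadratic → (1/2)ln + arctan: (8/41) ln|(x - 5)| - (4/41) ln(x² + 16) - (10/41) arctan(x/4) + C


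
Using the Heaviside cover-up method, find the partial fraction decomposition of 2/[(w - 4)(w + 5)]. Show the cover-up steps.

Cover (w - 4): set w=4, get α = 2/(4 + 5) = 2/9. Cover (w + 5): set w=-5, get β = 2/(-5 - 4) = -2/9.
Result: (2/9)/(w - 4) - (2/9)/(w + 5)


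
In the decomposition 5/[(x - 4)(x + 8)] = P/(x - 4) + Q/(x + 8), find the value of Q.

Cover-up at x = -8: Q = 5/(-8 - 4) = -5/12


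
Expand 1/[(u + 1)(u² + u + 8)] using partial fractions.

Cover-up at u = -1: A = 1/((-1)² + 1·(-1) + 8) = 1/8. Then B = -A = -1/8, C = -A·(1 - 1) = 0
Result: (1/8)/(u + 1) - ((1/8)u)/(u² + u + 8)


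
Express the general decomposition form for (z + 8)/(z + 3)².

Repeated linear factor: A/(z + 3) + B/(z + 3)²


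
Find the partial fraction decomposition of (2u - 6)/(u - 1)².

(2u - 6) = A(u - 1) + B. At u = 1: B = 2·1 - 6 = -4. Coeff of u: A = 2
Result: 2/(u - 1) - 4/(u - 1)²


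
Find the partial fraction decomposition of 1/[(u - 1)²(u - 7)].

Cover-up at u=7: C = 1/(7 - 1)² = 1/36. Cover-up at u=1: B = 1/(1 - 7) = -1/6. Comparing u² coeff: A = -C = -1/36
Result: (-1/36)/(u - 1) - (1/6)/(u - 1)² + (1/36)/(u - 7)


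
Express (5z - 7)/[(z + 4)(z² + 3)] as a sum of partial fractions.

At z=-4: α = (5·(-4) - 7)/((-4)² + 3) = -27/19. β = -α = 27/19, γ = 5 - (-4)·α = -13/19
Result: (-27/19)/(z + 4) + ((27/19)z - 13/19)/(z² + 3)


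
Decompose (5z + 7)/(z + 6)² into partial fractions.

(5z + 7) = α(z + 6) + β. At z = -6: β = 5·(-6) + 7 = -23. Coeff of z: α = 5
Result: 5/(z + 6) - 23/(z + 6)²


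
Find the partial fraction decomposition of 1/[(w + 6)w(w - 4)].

Using cover-up method: α = 1/60, β = -1/24, γ = 1/40
Result: (1/60)/(w + 6) - (1/24)/w + (1/40)/(w - 4)


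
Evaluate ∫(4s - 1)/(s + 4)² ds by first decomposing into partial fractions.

Decompose: A = 4, B = 4·(-4) - 1 = -17, so (4s - 1)/(s + 4)² = 4/(s + 4) - 17/(s + 4)². Integrate: ∫ A/(s + 4) ds = 4 ln|(s + 4)|; ∫ B/(s + 4)² ds = 17/(s + 4). Sum: 4 ln|(s + 4)| + 17/(s + 4) + C


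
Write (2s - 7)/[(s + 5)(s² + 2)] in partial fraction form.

At s=-5: α = (2·(-5) - 7)/((-5)² + 2) = -17/27. β = -α = 17/27, γ = 2 - (-5)·α = -31/27
Result: (-17/27)/(s + 5) + ((17/27)s - 31/27)/(s² + 2)


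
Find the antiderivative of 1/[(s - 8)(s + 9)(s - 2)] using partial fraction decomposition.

Cover-up: A = 1/102, B = 1/187, C = -1/66. Decomposition: (1/102)/(s - 8) + (1/187)/(s + 9) - (1/66)/(s - 2). Integrate each term: (1/102) ln|(s - 8)| + (1/187) ln|(s + 9)| - (1/66) ln|(s - 2)| + C


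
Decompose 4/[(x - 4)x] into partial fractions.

4/(x - 4)x = A/(x - 4) + B/x. A = 4/(4 - 0) = 1, B = 4/(0 - 4) = -1
Result: 1/(x - 4) - 1/x


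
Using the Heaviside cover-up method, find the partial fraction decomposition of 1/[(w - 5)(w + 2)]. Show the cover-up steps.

Cover (w - 5): set w=5, get α = 1/(5 + 2) = 1/7. Cover (w + 2): set w=-2, get β = 1/(-2 - 5) = -1/7.
Result: (1/7)/(w - 5) - (1/7)/(w + 2)


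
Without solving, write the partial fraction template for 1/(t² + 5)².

Repeated quadratic factor: (At + B)/(t² + 5) + (Ct + D)/(t² + 5)²


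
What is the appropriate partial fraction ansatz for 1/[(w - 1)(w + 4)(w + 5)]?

Three distinct linear factors: P/(w - 1) + Q/(w + 4) + R/(w + 5)


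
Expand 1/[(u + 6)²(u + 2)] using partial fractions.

Cover-up at u=-2: R = 1/(-2 + 6)² = 1/16. Cover-up at u=-6: Q = 1/(-6 + 2) = -1/4. Comparing u² coeff: P = -R = -1/16
Result: (-1/16)/(u + 6) - (1/4)/(u + 6)² + (1/16)/(u + 2)


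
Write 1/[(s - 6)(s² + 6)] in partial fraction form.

Cover-up at s = 6: A = 1/(6² + 6) = 1/42. Then B = -A = -1/42, C = -A·(0 + 6) = -1/7
Result: (1/42)/(s - 6) - ((1/42)s + 1/7)/(s² + 6)


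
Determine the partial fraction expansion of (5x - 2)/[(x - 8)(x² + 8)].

At x=8: α = (5·8 - 2)/(8² + 8) = 19/36. β = -α = -19/36, γ = 5 - 8·α = 7/9
Result: (19/36)/(x - 8) - ((19/36)x - 7/9)/(x² + 8)


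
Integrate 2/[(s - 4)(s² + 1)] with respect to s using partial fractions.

Cover-up at s=4: P = 2/(4²+1) = 2/17. Coeff matching: Q = -2/17, R = -8/17. Decomposition: (2/17)/(s - 4) - ((2/17)s + 8/17)/(s² + 1). Integrate: linear → ln, quadratic → (1/2)ln + arctan: (2/17) ln|(s - 4)| - (1/17) ln(s² + 1) - (8/17) arctan(s) + C


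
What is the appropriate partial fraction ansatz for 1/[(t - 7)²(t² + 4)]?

Repeated linear + quadratic: α/(t - 7) + β/(t - 7)² + (γt + δ)/(t² + 4)


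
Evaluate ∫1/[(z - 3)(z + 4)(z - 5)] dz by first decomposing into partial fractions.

Cover-up: A = -1/14, B = 1/63, C = 1/18. Decomposition: (-1/14)/(z - 3) + (1/63)/(z + 4) + (1/18)/(z - 5). Integrate each term: (-1/14) ln|(z - 3)| + (1/63) ln|(z + 4)| + (1/18) ln|(z - 5)| + C


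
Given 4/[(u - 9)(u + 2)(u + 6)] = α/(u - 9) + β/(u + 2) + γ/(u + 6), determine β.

Cover-up at u = -2: β = 4/[(-2 - 9)(-2 + 6)] = 4/[(-11)(4)] = -4/44 = -1/11


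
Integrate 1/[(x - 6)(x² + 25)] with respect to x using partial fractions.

Cover-up at x=6: P = 1/(6²+25) = 1/61. Coeff matching: Q = -1/61, R = -6/61. Decomposition: (1/61)/(x - 6) - ((1/61)x + 6/61)/(x² + 25). Integrate: linear → ln, quadratic → (1/2)ln + arctan: (1/61) ln|(x - 6)| - (1/122) ln(x² + 25) - (6/305) arctan(x/5) + C


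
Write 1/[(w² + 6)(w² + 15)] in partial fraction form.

Coefficient matching gives A = C = 0, B = 1/(15-6) = 1/9, D = -B = -1/9
Result: (1/9)/(w² + 6) - (1/9)/(w² + 15)


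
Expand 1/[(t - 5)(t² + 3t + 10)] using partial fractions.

Cover-up at t = 5: α = 1/(5² + 3·5 + 10) = 1/50. Then β = -α = -1/50, γ = -α·(3 + 5) = -4/25
Result: (1/50)/(t - 5) - ((1/50)t + 4/25)/(t² + 3t + 10)


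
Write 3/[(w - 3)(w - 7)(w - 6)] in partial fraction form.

Using cover-up method: P = 1/4, Q = 3/4, R = -1
Result: (1/4)/(w - 3) + (3/4)/(w - 7) - 1/(w - 6)


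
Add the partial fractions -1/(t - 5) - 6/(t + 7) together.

Common denominator (t - 5)(t + 7). Numerator: -1(t + 7) - 6(t - 5) = (-t - 7) - (6t - 30) = -7t + 23
Result: (-7t + 23)/[(t - 5)(t + 7)]


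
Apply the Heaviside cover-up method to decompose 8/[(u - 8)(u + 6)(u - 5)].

Cover (u - 8), u=8: α = 8/[(8 + 6)(8 - 5)] = 4/21. Cover (u + 6), u=-6: β = 8/[(-6 - 8)(-6 - 5)] = 4/77. Cover (u - 5), u=5: γ = 8/[(5 - 8)(5 + 6)] = -8/33.
Result: (4/21)/(u - 8) + (4/77)/(u + 6) - (8/33)/(u - 5)


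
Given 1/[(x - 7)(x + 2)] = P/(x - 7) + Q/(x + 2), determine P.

Cover-up at x = 7: P = 1/(7 + 2) = 1/9


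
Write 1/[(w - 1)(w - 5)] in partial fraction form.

1/(w - 1)(w - 5) = A/(w - 1) + B/(w - 5). A = 1/(1 - 5) = -1/4, B = 1/(5 - 1) = 1/4
Result: (-1/4)/(w - 1) + (1/4)/(w - 5)
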